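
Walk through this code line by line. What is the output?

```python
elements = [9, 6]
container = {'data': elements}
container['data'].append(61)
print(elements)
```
[9, 6, 61]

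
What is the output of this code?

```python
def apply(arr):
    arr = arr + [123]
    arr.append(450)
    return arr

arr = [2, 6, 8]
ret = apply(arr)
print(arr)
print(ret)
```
[2, 6, 8]
[2, 6, 8, 123, 450]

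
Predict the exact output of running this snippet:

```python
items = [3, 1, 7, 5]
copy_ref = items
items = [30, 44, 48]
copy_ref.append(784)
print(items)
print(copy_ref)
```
[30, 44, 48]
[3, 1, 7, 5, 784]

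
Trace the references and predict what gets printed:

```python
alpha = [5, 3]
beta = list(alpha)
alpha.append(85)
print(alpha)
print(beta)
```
[5, 3, 85]
[5, 3]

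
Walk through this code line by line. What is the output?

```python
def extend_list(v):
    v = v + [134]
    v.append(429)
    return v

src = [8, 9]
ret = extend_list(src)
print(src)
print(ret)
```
[8, 9]
[8, 9, 134, 429]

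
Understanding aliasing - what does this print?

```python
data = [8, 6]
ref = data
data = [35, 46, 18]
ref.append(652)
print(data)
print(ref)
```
[35, 46, 18]
[8, 6, 652]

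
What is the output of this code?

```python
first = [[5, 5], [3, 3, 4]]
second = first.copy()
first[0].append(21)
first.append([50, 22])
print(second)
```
[[5, 5, 21], [3, 3, 4]]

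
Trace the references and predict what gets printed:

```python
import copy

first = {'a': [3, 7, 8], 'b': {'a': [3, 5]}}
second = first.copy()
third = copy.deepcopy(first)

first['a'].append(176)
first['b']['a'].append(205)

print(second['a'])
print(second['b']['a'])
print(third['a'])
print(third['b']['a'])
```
[3, 7, 8, 176]
[3, 5, 205]
[3, 7, 8]
[3, 5]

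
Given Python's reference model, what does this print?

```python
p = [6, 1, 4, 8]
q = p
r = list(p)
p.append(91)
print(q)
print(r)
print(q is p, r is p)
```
[6, 1, 4, 8, 91]
[6, 1, 4, 8]
True False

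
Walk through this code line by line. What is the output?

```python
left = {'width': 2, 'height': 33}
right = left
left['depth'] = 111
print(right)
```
{'width': 2, 'height': 33, 'depth': 111}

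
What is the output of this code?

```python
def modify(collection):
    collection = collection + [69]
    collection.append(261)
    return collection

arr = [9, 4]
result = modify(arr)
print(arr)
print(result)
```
[9, 4]
[9, 4, 69, 261]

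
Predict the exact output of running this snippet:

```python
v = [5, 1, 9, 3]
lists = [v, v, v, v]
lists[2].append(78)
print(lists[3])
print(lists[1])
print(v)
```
[5, 1, 9, 3, 78]
[5, 1, 9, 3, 78]
[5, 1, 9, 3, 78]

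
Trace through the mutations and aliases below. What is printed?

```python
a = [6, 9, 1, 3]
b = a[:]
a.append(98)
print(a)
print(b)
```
[6, 9, 1, 3, 98]
[6, 9, 1, 3]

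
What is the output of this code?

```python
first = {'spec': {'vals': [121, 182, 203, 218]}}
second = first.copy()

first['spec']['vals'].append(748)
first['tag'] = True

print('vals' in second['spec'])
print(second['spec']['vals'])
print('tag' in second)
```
True
[121, 182, 203, 218, 748]
False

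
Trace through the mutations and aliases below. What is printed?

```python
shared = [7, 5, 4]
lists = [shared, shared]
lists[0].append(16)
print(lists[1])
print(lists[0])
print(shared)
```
[7, 5, 4, 16]
[7, 5, 4, 16]
[7, 5, 4, 16]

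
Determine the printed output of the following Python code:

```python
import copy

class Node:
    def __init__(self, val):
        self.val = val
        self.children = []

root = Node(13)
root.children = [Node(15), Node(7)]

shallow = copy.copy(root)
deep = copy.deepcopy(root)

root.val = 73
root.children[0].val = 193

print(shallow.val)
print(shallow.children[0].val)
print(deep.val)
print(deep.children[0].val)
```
13
193
13
15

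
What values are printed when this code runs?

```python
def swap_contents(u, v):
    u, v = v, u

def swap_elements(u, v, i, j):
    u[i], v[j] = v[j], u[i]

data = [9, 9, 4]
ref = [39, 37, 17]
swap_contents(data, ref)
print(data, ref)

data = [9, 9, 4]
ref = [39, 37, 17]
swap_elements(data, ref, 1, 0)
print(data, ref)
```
[9, 9, 4] [39, 37, 17]
[9, 39, 4] [9, 37, 17]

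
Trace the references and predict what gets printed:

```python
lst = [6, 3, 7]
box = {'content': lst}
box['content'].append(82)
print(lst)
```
[6, 3, 7, 82]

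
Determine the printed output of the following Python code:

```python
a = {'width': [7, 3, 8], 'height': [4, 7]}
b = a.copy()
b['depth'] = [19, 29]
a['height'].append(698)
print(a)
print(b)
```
{'width': [7, 3, 8], 'height': [4, 7, 698]}
{'width': [7, 3, 8], 'height': [4, 7, 698], 'depth': [19, 29]}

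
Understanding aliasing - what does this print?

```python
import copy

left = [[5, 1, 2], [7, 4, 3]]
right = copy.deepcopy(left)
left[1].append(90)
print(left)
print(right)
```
[[5, 1, 2], [7, 4, 3, 90]]
[[5, 1, 2], [7, 4, 3]]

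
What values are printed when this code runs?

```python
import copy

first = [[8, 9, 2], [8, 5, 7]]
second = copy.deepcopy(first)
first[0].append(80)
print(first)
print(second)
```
[[8, 9, 2, 80], [8, 5, 7]]
[[8, 9, 2], [8, 5, 7]]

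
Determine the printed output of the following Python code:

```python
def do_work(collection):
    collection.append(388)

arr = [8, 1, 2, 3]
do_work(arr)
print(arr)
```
[8, 1, 2, 3, 388]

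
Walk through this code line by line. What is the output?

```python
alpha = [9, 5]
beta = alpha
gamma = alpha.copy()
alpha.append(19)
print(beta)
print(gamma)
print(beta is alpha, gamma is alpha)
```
[9, 5, 19]
[9, 5]
True False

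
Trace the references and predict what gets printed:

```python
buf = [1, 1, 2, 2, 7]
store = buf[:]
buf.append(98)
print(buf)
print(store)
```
[1, 1, 2, 2, 7, 98]
[1, 1, 2, 2, 7]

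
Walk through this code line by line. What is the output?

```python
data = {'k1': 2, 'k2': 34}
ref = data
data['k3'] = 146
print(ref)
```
{'k1': 2, 'k2': 34, 'k3': 146}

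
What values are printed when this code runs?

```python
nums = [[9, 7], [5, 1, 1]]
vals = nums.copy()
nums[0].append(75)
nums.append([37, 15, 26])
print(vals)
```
[[9, 7, 75], [5, 1, 1]]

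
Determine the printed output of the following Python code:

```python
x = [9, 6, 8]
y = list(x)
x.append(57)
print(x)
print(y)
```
[9, 6, 8, 57]
[9, 6, 8]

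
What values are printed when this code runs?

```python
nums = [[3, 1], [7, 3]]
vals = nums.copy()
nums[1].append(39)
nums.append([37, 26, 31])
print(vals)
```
[[3, 1], [7, 3, 39]]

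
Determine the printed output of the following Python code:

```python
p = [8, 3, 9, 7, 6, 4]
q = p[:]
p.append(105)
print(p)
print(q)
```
[8, 3, 9, 7, 6, 4, 105]
[8, 3, 9, 7, 6, 4]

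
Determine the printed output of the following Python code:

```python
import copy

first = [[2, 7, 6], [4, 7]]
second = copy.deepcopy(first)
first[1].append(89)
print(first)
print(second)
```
[[2, 7, 6], [4, 7, 89]]
[[2, 7, 6], [4, 7]]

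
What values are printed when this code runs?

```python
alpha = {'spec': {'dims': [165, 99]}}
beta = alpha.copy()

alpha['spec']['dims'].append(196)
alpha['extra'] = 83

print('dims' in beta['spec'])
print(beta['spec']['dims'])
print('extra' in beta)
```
True
[165, 99, 196]
False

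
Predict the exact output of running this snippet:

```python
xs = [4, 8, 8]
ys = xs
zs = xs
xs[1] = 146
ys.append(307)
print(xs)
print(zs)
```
[4, 146, 8, 307]
[4, 146, 8, 307]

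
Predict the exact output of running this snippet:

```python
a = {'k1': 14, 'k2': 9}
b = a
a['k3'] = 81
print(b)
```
{'k1': 14, 'k2': 9, 'k3': 81}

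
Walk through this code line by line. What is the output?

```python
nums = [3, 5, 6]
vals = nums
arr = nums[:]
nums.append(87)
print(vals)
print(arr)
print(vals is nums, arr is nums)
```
[3, 5, 6, 87]
[3, 5, 6]
True False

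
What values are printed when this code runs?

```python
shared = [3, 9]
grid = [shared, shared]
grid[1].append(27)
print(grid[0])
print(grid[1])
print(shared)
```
[3, 9, 27]
[3, 9, 27]
[3, 9, 27]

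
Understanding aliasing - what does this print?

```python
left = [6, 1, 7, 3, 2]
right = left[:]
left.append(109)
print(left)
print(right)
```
[6, 1, 7, 3, 2, 109]
[6, 1, 7, 3, 2]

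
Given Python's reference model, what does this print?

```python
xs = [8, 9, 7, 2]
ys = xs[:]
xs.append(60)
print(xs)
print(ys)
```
[8, 9, 7, 2, 60]
[8, 9, 7, 2]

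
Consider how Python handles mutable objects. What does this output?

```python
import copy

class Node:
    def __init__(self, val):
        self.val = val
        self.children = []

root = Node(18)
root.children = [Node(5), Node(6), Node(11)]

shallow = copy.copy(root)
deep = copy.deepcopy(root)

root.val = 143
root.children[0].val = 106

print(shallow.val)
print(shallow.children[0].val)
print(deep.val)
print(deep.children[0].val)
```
18
106
18
5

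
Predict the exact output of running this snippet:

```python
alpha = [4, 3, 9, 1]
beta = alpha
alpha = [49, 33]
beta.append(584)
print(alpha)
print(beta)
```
[49, 33]
[4, 3, 9, 1, 584]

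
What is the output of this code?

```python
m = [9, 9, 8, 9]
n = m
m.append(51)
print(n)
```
[9, 9, 8, 9, 51]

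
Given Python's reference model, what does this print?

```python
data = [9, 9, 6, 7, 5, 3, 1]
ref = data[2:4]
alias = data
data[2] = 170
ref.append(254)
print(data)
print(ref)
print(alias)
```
[9, 9, 170, 7, 5, 3, 1]
[6, 7, 254]
[9, 9, 170, 7, 5, 3, 1]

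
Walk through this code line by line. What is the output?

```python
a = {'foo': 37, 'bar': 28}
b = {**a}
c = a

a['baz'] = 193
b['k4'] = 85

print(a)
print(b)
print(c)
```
{'foo': 37, 'bar': 28, 'baz': 193}
{'foo': 37, 'bar': 28, 'k4': 85}
{'foo': 37, 'bar': 28, 'baz': 193}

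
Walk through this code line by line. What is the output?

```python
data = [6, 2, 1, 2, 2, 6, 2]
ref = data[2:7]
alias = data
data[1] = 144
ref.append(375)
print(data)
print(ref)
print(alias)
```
[6, 144, 1, 2, 2, 6, 2]
[1, 2, 2, 6, 2, 375]
[6, 144, 1, 2, 2, 6, 2]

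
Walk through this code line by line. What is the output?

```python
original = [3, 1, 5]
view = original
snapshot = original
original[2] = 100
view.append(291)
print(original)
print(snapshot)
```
[3, 1, 100, 291]
[3, 1, 100, 291]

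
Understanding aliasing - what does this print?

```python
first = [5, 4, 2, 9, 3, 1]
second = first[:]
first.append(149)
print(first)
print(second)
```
[5, 4, 2, 9, 3, 1, 149]
[5, 4, 2, 9, 3, 1]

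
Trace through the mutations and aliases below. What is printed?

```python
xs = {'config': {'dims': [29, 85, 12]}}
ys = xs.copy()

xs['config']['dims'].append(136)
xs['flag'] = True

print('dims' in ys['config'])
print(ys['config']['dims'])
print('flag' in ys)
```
True
[29, 85, 12, 136]
False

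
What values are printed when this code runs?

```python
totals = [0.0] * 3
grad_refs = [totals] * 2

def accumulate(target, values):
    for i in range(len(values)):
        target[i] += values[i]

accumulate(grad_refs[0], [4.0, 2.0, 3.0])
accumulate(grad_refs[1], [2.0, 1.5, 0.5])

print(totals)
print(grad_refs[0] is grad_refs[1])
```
[6.0, 3.5, 3.5]
True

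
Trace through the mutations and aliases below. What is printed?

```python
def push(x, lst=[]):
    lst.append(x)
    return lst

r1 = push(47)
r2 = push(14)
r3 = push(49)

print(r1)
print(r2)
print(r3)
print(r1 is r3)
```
[47, 14, 49]
[47, 14, 49]
[47, 14, 49]
True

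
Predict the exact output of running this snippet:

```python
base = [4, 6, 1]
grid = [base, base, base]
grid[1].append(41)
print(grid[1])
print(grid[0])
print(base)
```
[4, 6, 1, 41]
[4, 6, 1, 41]
[4, 6, 1, 41]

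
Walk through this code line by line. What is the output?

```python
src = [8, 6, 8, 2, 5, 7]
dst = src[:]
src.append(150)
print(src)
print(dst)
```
[8, 6, 8, 2, 5, 7, 150]
[8, 6, 8, 2, 5, 7]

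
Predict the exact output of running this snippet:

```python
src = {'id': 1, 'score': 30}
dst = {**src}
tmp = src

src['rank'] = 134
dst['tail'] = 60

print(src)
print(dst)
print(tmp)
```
{'id': 1, 'score': 30, 'rank': 134}
{'id': 1, 'score': 30, 'tail': 60}
{'id': 1, 'score': 30, 'rank': 134}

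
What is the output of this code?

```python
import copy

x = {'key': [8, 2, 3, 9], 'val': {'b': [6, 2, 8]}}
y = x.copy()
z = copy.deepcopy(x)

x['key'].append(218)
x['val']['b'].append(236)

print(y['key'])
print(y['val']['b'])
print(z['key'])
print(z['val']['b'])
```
[8, 2, 3, 9, 218]
[6, 2, 8, 236]
[8, 2, 3, 9]
[6, 2, 8]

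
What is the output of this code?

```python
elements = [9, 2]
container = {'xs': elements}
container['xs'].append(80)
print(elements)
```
[9, 2, 80]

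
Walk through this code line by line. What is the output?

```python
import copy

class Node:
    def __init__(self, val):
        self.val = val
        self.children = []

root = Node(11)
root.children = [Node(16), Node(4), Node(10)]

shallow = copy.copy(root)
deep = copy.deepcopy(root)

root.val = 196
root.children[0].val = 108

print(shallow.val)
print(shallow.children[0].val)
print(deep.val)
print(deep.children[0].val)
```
11
108
11
16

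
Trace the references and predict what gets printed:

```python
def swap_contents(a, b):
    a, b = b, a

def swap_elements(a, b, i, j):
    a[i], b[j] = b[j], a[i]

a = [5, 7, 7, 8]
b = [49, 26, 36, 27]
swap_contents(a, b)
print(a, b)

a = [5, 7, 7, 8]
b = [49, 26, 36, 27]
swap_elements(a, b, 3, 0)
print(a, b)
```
[5, 7, 7, 8] [49, 26, 36, 27]
[5, 7, 7, 49] [8, 26, 36, 27]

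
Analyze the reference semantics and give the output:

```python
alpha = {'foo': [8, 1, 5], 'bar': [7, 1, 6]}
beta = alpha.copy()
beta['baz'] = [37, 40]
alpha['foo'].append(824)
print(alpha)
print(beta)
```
{'foo': [8, 1, 5, 824], 'bar': [7, 1, 6]}
{'foo': [8, 1, 5, 824], 'bar': [7, 1, 6], 'baz': [37, 40]}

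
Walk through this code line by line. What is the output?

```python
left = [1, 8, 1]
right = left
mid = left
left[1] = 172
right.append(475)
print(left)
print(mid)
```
[1, 172, 1, 475]
[1, 172, 1, 475]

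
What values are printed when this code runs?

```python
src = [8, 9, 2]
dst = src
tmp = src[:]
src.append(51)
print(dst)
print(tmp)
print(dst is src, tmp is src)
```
[8, 9, 2, 51]
[8, 9, 2]
True False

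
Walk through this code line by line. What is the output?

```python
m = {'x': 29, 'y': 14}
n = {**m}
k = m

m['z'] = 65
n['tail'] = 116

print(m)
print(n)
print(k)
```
{'x': 29, 'y': 14, 'z': 65}
{'x': 29, 'y': 14, 'tail': 116}
{'x': 29, 'y': 14, 'z': 65}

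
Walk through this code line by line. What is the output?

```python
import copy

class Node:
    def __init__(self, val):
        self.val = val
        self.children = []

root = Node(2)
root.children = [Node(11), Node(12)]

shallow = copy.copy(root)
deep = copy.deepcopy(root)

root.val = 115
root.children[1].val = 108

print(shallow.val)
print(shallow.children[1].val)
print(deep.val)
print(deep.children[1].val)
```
2
108
2
12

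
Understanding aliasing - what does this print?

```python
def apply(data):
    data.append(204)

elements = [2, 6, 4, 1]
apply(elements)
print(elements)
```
[2, 6, 4, 1, 204]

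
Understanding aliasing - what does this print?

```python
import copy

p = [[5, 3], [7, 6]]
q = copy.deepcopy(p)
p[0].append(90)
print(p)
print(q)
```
[[5, 3, 90], [7, 6]]
[[5, 3], [7, 6]]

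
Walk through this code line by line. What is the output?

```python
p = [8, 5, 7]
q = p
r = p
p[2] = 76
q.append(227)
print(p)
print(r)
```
[8, 5, 76, 227]
[8, 5, 76, 227]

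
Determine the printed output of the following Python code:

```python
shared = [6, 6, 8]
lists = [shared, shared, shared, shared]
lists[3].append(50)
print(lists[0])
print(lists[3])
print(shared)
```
[6, 6, 8, 50]
[6, 6, 8, 50]
[6, 6, 8, 50]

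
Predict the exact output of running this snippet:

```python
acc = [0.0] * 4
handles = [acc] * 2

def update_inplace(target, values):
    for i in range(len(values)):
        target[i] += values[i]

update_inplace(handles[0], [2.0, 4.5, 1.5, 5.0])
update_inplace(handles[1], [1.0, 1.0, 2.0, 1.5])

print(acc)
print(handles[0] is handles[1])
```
[3.0, 5.5, 3.5, 6.5]
True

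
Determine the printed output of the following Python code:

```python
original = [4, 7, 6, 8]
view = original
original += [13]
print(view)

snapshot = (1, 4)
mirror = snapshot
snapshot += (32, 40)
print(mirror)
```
[4, 7, 6, 8, 13]
(1, 4)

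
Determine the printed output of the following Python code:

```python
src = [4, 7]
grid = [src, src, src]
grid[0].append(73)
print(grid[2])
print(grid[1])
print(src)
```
[4, 7, 73]
[4, 7, 73]
[4, 7, 73]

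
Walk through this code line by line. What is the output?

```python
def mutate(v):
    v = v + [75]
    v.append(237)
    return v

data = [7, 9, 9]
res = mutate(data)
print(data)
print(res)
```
[7, 9, 9]
[7, 9, 9, 75, 237]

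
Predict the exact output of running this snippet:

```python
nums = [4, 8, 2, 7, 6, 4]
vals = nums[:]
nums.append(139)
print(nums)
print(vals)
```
[4, 8, 2, 7, 6, 4, 139]
[4, 8, 2, 7, 6, 4]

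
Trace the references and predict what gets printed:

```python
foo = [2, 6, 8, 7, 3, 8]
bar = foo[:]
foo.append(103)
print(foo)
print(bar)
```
[2, 6, 8, 7, 3, 8, 103]
[2, 6, 8, 7, 3, 8]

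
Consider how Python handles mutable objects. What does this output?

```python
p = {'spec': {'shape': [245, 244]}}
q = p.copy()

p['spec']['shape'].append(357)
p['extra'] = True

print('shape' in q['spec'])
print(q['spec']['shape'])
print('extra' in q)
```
True
[245, 244, 357]
False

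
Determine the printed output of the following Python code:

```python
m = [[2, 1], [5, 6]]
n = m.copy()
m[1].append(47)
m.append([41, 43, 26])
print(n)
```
[[2, 1], [5, 6, 47]]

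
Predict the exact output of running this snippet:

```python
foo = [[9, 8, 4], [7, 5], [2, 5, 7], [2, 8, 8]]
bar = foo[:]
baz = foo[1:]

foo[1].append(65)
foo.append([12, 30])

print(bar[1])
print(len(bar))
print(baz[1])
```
[7, 5, 65]
4
[2, 5, 7]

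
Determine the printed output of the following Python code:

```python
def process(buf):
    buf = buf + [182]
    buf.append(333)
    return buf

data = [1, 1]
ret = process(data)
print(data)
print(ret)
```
[1, 1]
[1, 1, 182, 333]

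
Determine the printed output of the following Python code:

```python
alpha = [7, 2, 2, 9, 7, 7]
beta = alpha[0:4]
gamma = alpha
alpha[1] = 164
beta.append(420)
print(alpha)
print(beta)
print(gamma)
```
[7, 164, 2, 9, 7, 7]
[7, 2, 2, 9, 420]
[7, 164, 2, 9, 7, 7]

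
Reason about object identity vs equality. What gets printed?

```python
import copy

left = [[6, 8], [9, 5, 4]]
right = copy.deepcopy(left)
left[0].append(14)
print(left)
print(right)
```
[[6, 8, 14], [9, 5, 4]]
[[6, 8], [9, 5, 4]]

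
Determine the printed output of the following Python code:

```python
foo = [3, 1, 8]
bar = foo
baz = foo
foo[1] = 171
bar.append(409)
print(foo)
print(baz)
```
[3, 171, 8, 409]
[3, 171, 8, 409]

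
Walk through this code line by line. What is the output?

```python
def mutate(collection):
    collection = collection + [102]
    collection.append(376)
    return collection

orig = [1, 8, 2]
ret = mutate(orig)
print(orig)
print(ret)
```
[1, 8, 2]
[1, 8, 2, 102, 376]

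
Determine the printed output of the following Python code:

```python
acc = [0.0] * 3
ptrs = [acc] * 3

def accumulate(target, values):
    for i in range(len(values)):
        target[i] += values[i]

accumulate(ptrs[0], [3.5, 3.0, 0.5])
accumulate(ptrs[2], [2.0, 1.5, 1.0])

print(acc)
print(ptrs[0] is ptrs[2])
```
[5.5, 4.5, 1.5]
True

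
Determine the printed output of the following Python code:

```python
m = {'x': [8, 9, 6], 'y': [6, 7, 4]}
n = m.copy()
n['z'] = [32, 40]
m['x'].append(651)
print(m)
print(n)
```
{'x': [8, 9, 6, 651], 'y': [6, 7, 4]}
{'x': [8, 9, 6, 651], 'y': [6, 7, 4], 'z': [32, 40]}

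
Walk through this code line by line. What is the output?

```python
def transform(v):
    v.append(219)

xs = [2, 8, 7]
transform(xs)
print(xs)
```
[2, 8, 7, 219]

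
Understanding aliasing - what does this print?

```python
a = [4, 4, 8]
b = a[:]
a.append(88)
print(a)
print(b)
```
[4, 4, 8, 88]
[4, 4, 8]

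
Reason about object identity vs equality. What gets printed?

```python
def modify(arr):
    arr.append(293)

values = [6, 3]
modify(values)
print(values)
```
[6, 3, 293]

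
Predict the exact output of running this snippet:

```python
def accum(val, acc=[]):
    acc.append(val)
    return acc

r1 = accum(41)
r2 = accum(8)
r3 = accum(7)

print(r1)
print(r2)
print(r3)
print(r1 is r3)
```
[41, 8, 7]
[41, 8, 7]
[41, 8, 7]
True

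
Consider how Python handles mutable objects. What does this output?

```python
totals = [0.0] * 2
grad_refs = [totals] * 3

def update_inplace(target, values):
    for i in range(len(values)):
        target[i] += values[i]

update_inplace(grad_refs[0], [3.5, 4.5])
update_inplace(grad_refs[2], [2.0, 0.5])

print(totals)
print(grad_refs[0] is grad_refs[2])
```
[5.5, 5.0]
True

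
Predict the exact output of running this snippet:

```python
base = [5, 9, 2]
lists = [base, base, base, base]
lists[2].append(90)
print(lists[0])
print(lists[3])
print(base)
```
[5, 9, 2, 90]
[5, 9, 2, 90]
[5, 9, 2, 90]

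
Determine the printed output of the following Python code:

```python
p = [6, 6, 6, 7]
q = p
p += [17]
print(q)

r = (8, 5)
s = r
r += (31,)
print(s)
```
[6, 6, 6, 7, 17]
(8, 5)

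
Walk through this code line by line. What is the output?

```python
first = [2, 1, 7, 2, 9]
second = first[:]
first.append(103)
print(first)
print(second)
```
[2, 1, 7, 2, 9, 103]
[2, 1, 7, 2, 9]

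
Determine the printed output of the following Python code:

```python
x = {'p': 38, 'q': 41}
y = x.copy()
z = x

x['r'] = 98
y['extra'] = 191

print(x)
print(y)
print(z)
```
{'p': 38, 'q': 41, 'r': 98}
{'p': 38, 'q': 41, 'extra': 191}
{'p': 38, 'q': 41, 'r': 98}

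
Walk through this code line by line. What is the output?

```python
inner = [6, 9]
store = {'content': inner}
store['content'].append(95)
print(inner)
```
[6, 9, 95]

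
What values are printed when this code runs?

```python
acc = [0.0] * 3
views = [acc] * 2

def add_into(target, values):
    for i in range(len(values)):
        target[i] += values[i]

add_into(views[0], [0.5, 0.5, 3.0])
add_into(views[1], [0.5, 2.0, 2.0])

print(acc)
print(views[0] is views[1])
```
[1.0, 2.5, 5.0]
True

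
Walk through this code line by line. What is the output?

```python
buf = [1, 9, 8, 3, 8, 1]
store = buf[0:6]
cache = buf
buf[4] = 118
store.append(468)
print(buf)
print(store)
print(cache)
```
[1, 9, 8, 3, 118, 1]
[1, 9, 8, 3, 8, 1, 468]
[1, 9, 8, 3, 118, 1]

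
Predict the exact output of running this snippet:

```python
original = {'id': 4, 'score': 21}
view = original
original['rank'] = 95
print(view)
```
{'id': 4, 'score': 21, 'rank': 95}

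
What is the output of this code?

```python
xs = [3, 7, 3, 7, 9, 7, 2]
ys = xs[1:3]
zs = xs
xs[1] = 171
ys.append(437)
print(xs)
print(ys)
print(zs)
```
[3, 171, 3, 7, 9, 7, 2]
[7, 3, 437]
[3, 171, 3, 7, 9, 7, 2]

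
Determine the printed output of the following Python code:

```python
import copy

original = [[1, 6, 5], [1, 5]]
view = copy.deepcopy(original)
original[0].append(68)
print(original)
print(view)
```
[[1, 6, 5, 68], [1, 5]]
[[1, 6, 5], [1, 5]]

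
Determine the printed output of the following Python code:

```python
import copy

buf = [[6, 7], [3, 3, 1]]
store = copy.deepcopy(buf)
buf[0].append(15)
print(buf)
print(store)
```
[[6, 7, 15], [3, 3, 1]]
[[6, 7], [3, 3, 1]]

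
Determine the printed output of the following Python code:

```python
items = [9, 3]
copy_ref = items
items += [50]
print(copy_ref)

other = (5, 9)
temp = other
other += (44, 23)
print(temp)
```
[9, 3, 50]
(5, 9)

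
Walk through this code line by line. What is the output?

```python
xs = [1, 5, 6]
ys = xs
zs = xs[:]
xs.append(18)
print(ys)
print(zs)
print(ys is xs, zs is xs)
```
[1, 5, 6, 18]
[1, 5, 6]
True False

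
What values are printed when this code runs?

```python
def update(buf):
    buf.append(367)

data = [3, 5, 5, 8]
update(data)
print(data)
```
[3, 5, 5, 8, 367]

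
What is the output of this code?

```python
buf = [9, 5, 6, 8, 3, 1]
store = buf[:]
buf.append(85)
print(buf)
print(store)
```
[9, 5, 6, 8, 3, 1, 85]
[9, 5, 6, 8, 3, 1]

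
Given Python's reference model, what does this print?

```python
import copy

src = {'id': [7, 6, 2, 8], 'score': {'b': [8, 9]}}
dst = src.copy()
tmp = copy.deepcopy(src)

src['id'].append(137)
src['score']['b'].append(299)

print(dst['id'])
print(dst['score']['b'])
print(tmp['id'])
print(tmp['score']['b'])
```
[7, 6, 2, 8, 137]
[8, 9, 299]
[7, 6, 2, 8]
[8, 9]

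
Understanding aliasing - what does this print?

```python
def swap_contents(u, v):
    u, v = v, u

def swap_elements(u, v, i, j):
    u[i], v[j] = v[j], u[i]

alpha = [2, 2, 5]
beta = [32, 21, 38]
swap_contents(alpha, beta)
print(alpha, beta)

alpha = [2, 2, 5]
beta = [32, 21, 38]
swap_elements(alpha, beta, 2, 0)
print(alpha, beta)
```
[2, 2, 5] [32, 21, 38]
[2, 2, 32] [5, 21, 38]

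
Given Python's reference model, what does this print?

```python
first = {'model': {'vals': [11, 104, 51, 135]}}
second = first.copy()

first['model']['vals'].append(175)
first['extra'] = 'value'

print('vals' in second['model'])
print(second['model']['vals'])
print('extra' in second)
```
True
[11, 104, 51, 135, 175]
False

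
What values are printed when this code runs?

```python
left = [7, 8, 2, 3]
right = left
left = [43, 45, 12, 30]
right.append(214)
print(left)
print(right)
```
[43, 45, 12, 30]
[7, 8, 2, 3, 214]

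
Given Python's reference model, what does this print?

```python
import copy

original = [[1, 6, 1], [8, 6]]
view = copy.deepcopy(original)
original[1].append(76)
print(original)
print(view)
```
[[1, 6, 1], [8, 6, 76]]
[[1, 6, 1], [8, 6]]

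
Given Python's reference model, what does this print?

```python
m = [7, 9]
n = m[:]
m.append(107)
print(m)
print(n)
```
[7, 9, 107]
[7, 9]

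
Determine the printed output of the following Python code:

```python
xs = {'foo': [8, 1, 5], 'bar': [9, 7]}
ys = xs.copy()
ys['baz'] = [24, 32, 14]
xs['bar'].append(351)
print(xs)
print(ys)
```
{'foo': [8, 1, 5], 'bar': [9, 7, 351]}
{'foo': [8, 1, 5], 'bar': [9, 7, 351], 'baz': [24, 32, 14]}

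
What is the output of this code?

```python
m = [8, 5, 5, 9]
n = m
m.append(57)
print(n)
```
[8, 5, 5, 9, 57]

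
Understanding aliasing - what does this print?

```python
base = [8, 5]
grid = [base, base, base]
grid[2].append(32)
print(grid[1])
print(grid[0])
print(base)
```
[8, 5, 32]
[8, 5, 32]
[8, 5, 32]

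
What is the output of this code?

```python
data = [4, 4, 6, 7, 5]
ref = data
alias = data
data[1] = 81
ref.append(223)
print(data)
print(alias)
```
[4, 81, 6, 7, 5, 223]
[4, 81, 6, 7, 5, 223]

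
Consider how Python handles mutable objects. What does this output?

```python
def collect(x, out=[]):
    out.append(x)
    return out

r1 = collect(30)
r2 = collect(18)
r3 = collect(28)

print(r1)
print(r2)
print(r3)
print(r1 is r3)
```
[30, 18, 28]
[30, 18, 28]
[30, 18, 28]
True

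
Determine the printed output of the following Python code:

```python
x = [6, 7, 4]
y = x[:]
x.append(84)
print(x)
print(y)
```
[6, 7, 4, 84]
[6, 7, 4]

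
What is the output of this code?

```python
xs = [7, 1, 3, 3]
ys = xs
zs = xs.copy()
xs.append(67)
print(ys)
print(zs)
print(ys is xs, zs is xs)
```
[7, 1, 3, 3, 67]
[7, 1, 3, 3]
True False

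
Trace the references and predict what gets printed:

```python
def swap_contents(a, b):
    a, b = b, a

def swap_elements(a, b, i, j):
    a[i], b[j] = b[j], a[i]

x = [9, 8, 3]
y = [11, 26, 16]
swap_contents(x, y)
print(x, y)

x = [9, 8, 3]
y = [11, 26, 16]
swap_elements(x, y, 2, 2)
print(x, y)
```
[9, 8, 3] [11, 26, 16]
[9, 8, 16] [11, 26, 3]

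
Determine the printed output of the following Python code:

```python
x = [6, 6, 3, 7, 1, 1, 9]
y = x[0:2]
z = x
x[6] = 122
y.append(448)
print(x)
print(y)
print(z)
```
[6, 6, 3, 7, 1, 1, 122]
[6, 6, 448]
[6, 6, 3, 7, 1, 1, 122]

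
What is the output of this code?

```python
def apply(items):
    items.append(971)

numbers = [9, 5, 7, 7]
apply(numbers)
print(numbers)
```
[9, 5, 7, 7, 971]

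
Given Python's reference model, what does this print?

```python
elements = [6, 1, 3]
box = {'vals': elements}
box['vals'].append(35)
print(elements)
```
[6, 1, 3, 35]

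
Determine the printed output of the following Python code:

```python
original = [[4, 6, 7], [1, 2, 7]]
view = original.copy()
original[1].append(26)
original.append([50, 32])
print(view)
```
[[4, 6, 7], [1, 2, 7, 26]]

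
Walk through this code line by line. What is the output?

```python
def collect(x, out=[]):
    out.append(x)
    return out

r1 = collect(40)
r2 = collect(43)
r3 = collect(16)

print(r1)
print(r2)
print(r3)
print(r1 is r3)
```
[40, 43, 16]
[40, 43, 16]
[40, 43, 16]
True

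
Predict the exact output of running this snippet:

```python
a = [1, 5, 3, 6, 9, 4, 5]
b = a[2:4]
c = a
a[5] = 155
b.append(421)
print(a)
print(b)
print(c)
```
[1, 5, 3, 6, 9, 155, 5]
[3, 6, 421]
[1, 5, 3, 6, 9, 155, 5]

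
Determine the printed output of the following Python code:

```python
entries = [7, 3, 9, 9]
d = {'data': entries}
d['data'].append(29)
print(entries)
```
[7, 3, 9, 9, 29]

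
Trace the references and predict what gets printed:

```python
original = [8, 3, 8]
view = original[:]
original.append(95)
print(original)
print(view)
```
[8, 3, 8, 95]
[8, 3, 8]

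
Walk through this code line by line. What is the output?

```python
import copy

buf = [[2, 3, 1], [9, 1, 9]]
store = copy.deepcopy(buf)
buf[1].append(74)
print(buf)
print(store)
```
[[2, 3, 1], [9, 1, 9, 74]]
[[2, 3, 1], [9, 1, 9]]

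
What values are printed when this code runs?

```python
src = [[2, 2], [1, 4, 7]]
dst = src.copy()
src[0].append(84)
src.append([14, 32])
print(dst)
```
[[2, 2, 84], [1, 4, 7]]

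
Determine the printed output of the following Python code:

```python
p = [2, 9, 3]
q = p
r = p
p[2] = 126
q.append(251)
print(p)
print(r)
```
[2, 9, 126, 251]
[2, 9, 126, 251]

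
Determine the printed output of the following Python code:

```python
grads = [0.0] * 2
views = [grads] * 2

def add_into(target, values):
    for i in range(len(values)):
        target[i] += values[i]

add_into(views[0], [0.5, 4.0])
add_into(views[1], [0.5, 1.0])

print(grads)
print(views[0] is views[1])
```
[1.0, 5.0]
True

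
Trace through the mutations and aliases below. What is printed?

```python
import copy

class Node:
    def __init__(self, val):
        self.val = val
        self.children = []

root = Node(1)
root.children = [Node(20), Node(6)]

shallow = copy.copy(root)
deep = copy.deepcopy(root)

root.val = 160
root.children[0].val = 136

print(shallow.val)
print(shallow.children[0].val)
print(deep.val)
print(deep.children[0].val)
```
1
136
1
20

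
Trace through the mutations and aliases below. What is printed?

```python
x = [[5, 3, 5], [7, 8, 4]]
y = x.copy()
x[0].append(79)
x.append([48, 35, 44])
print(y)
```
[[5, 3, 5, 79], [7, 8, 4]]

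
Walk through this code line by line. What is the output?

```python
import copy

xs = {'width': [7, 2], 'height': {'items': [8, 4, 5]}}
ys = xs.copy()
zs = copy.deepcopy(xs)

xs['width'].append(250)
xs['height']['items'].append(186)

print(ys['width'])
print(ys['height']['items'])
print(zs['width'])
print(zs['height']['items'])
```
[7, 2, 250]
[8, 4, 5, 186]
[7, 2]
[8, 4, 5]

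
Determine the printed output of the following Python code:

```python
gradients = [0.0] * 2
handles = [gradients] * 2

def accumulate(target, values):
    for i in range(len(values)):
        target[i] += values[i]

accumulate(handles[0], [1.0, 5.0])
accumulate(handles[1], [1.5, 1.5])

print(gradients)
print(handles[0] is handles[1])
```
[2.5, 6.5]
True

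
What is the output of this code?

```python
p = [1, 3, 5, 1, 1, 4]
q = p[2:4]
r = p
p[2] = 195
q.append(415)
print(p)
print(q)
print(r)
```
[1, 3, 195, 1, 1, 4]
[5, 1, 415]
[1, 3, 195, 1, 1, 4]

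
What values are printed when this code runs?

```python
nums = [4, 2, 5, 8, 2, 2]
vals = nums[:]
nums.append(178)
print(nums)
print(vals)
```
[4, 2, 5, 8, 2, 2, 178]
[4, 2, 5, 8, 2, 2]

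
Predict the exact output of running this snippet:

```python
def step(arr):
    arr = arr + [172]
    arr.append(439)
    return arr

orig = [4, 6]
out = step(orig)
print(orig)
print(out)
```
[4, 6]
[4, 6, 172, 439]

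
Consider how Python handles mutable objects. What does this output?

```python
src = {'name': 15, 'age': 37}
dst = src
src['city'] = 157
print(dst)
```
{'name': 15, 'age': 37, 'city': 157}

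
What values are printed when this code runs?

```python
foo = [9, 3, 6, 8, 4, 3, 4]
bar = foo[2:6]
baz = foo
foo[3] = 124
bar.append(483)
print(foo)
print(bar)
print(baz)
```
[9, 3, 6, 124, 4, 3, 4]
[6, 8, 4, 3, 483]
[9, 3, 6, 124, 4, 3, 4]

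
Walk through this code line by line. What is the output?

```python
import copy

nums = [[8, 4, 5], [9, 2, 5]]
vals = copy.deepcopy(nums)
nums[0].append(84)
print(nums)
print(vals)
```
[[8, 4, 5, 84], [9, 2, 5]]
[[8, 4, 5], [9, 2, 5]]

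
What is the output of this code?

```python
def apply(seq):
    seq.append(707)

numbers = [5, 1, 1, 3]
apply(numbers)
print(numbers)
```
[5, 1, 1, 3, 707]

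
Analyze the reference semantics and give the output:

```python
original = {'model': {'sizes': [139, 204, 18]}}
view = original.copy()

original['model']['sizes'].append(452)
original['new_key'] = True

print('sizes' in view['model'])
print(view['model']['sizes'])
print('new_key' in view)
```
True
[139, 204, 18, 452]
False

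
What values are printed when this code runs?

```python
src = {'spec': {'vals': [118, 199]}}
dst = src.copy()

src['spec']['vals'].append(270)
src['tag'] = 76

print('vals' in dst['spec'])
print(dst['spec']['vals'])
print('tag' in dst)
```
True
[118, 199, 270]
False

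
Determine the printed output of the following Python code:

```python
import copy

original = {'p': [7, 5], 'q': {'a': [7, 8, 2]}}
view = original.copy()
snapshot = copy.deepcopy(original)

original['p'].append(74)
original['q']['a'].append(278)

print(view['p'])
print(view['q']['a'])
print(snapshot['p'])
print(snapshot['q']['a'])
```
[7, 5, 74]
[7, 8, 2, 278]
[7, 5]
[7, 8, 2]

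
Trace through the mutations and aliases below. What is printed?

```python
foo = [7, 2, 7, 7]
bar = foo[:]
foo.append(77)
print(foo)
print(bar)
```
[7, 2, 7, 7, 77]
[7, 2, 7, 7]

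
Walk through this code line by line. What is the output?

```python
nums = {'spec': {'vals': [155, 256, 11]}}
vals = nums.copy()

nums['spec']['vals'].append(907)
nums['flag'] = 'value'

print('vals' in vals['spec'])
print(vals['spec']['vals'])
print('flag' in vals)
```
True
[155, 256, 11, 907]
False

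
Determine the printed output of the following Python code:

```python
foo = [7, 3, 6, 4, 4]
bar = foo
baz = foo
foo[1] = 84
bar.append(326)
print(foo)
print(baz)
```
[7, 84, 6, 4, 4, 326]
[7, 84, 6, 4, 4, 326]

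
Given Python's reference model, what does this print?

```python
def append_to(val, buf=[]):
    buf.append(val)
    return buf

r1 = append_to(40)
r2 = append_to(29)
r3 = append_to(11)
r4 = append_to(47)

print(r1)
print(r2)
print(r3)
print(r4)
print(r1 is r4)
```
[40, 29, 11, 47]
[40, 29, 11, 47]
[40, 29, 11, 47]
[40, 29, 11, 47]
True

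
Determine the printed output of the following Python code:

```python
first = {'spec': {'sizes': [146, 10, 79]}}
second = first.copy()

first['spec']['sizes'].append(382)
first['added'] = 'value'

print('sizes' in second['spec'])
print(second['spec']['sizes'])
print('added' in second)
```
True
[146, 10, 79, 382]
False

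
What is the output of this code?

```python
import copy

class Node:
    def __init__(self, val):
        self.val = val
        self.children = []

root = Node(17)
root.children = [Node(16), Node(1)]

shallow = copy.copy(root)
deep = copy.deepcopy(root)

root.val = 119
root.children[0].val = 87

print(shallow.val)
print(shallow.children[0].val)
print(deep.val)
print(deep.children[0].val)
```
17
87
17
16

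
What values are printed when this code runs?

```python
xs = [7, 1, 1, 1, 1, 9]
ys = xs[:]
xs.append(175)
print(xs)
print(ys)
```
[7, 1, 1, 1, 1, 9, 175]
[7, 1, 1, 1, 1, 9]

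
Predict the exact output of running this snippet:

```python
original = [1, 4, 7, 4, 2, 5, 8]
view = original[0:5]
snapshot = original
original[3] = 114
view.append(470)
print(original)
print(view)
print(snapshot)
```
[1, 4, 7, 114, 2, 5, 8]
[1, 4, 7, 4, 2, 470]
[1, 4, 7, 114, 2, 5, 8]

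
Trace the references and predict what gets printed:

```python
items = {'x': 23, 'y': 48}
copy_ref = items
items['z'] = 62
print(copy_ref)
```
{'x': 23, 'y': 48, 'z': 62}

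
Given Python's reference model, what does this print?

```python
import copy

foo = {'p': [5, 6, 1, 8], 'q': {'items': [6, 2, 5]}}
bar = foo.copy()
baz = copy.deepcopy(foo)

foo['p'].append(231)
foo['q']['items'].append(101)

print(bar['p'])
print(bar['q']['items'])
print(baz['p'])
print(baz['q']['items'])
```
[5, 6, 1, 8, 231]
[6, 2, 5, 101]
[5, 6, 1, 8]
[6, 2, 5]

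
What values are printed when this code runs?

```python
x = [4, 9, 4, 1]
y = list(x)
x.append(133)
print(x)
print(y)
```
[4, 9, 4, 1, 133]
[4, 9, 4, 1]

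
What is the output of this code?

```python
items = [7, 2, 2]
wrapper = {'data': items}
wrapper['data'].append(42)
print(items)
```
[7, 2, 2, 42]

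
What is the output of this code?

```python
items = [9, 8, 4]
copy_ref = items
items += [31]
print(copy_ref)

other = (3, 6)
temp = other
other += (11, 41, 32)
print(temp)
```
[9, 8, 4, 31]
(3, 6)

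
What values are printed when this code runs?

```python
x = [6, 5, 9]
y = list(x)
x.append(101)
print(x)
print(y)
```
[6, 5, 9, 101]
[6, 5, 9]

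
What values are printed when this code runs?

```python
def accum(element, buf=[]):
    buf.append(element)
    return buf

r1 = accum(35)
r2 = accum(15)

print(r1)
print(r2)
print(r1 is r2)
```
[35, 15]
[35, 15]
True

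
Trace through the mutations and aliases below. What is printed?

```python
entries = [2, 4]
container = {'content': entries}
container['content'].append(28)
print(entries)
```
[2, 4, 28]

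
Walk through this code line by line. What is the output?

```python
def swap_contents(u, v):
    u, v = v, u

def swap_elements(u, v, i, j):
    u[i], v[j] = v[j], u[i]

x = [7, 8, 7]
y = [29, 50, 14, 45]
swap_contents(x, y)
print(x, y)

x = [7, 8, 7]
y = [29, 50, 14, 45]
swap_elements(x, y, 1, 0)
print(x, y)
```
[7, 8, 7] [29, 50, 14, 45]
[7, 29, 7] [8, 50, 14, 45]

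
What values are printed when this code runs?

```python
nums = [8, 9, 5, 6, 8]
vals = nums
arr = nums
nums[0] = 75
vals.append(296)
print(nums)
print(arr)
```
[75, 9, 5, 6, 8, 296]
[75, 9, 5, 6, 8, 296]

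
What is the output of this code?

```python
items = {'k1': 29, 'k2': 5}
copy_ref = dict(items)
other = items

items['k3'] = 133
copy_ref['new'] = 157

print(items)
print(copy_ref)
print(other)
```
{'k1': 29, 'k2': 5, 'k3': 133}
{'k1': 29, 'k2': 5, 'new': 157}
{'k1': 29, 'k2': 5, 'k3': 133}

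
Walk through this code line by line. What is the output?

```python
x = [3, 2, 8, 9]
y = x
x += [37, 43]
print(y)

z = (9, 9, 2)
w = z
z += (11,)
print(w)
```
[3, 2, 8, 9, 37, 43]
(9, 9, 2)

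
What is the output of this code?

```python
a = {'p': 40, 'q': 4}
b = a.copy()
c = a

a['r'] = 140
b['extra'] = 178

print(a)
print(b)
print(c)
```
{'p': 40, 'q': 4, 'r': 140}
{'p': 40, 'q': 4, 'extra': 178}
{'p': 40, 'q': 4, 'r': 140}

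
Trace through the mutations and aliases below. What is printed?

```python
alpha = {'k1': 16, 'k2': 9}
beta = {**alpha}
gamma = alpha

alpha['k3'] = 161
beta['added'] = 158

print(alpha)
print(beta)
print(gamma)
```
{'k1': 16, 'k2': 9, 'k3': 161}
{'k1': 16, 'k2': 9, 'added': 158}
{'k1': 16, 'k2': 9, 'k3': 161}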